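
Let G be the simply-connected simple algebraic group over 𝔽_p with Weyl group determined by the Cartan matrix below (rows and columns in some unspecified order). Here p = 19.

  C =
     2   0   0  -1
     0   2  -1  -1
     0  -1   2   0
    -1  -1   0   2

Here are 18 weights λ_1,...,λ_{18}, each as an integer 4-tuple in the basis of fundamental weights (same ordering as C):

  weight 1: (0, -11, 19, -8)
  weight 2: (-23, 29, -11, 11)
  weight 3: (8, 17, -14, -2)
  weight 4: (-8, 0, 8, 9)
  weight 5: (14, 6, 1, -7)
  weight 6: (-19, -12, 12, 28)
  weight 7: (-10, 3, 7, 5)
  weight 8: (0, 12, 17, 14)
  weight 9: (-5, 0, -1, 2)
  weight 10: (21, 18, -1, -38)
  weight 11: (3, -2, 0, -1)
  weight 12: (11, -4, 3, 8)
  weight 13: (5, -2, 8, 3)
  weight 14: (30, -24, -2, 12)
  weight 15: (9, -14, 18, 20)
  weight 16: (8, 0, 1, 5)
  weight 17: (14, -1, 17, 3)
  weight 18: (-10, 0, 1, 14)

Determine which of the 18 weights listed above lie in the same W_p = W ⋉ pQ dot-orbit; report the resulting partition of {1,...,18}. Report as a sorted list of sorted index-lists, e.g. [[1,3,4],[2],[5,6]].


Type A_4, rank 4, |W|=120; reorder rows/cols to standard.

Each λ_j+ρ reduced to Ā_19; 4-tuples below use C's row order:

  λ_1+ρ ↦ (9, 1, 2, 6)
  λ_2+ρ ↦ (6, 1, 8, 3)
  λ_3+ρ ↦ (1, 4, 6, 1)
  λ_4+ρ ↦ (6, 1, 8, 3)
  λ_5+ρ ↦ (9, 1, 2, 6)
  λ_6+ρ ↦ (6, 1, 10, 0)
  λ_7+ρ ↦ (6, 1, 8, 3)
  λ_8+ρ ↦ (6, 1, 8, 3)
  λ_9+ρ ↦ (3, 0, 0, 1)
  λ_10+ρ ↦ (3, 0, 0, 1)
  λ_11+ρ ↦ (3, 0, 0, 1)
  λ_12+ρ ↦ (9, 1, 2, 6)
  λ_13+ρ ↦ (6, 1, 8, 3)
  λ_14+ρ ↦ (1, 4, 6, 1)
  λ_15+ρ ↦ (6, 1, 10, 0)
  λ_16+ρ ↦ (9, 1, 2, 6)
  λ_17+ρ ↦ (3, 0, 0, 1)
  λ_18+ρ ↦ (9, 1, 2, 6)

These 18 weights hit 5 W_19-dot-orbits; sizes (5, 5, 2, 2, 4):

[[1, 5, 12, 16, 18], [2, 4, 7, 8, 13], [3, 14], [6, 15], [9, 10, 11, 17]]


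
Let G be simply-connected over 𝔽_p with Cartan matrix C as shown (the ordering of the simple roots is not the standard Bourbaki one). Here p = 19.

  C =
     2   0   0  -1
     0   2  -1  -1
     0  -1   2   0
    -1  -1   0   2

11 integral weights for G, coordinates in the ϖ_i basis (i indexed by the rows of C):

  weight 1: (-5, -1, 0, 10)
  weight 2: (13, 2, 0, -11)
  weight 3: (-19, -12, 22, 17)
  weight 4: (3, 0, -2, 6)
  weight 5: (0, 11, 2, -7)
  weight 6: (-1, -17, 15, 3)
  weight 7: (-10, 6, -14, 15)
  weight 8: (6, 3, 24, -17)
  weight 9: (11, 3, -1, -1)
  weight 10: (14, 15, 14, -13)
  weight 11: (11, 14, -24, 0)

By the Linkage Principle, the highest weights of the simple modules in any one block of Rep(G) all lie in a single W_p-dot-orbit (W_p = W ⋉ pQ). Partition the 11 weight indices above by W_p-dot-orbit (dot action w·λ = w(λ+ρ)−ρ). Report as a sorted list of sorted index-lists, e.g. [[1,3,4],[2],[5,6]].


C ↔ A_4 under row/col permutation; |W(A_4)| = 120.

W_19-reps of the 11 weights in Ā_19 (same 4-coord order as C):

  λ_1+ρ ↦ (4, 0, 1, 7)
  λ_2+ρ ↦ (4, 1, 6, 3)
  λ_3+ρ ↦ (4, 0, 1, 7)
  λ_4+ρ ↦ (4, 0, 1, 7)
  λ_5+ρ ↦ (5, 6, 3, 1)
  λ_6+ρ ↦ (12, 4, 0, 0)
  λ_7+ρ ↦ (5, 6, 3, 1)
  λ_8+ρ ↦ (5, 6, 3, 1)
  λ_9+ρ ↦ (12, 4, 0, 0)
  λ_10+ρ ↦ (12, 4, 0, 0)
  λ_11+ρ ↦ (4, 1, 6, 3)

Grouping the 11 weights by Ā_19-representative: 4 linkage classes.

[[1, 3, 4], [2, 11], [5, 7, 8], [6, 9, 10]]


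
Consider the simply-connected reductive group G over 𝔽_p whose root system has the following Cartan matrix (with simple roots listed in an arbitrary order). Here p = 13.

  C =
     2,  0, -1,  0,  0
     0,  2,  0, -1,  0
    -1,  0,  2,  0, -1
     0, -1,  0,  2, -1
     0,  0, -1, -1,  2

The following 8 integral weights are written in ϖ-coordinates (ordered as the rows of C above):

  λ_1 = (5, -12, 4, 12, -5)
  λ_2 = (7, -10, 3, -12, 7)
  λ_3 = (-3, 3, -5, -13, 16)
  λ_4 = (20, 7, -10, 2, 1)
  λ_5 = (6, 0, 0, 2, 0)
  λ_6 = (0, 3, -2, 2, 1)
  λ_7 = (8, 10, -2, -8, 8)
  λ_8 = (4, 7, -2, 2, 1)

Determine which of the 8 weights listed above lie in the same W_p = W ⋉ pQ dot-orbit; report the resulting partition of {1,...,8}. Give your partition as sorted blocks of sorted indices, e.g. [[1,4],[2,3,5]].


C ↔ A_5 under row/col permutation; |W(A_5)| = 720.

Alcove-folded reps (p=13, 8 weights, presented ϖ-order):

  λ_1+ρ ↦ (1, 2, 0, 2, 2);  λ_2+ρ ↦ (7, 1, 1, 3, 1);  λ_3+ρ ↦ (0, 4, 1, 3, 1);  λ_4+ρ ↦ (0, 4, 1, 3, 1);  λ_5+ρ ↦ (7, 1, 1, 3, 1);  λ_6+ρ ↦ (0, 4, 1, 3, 1);  λ_7+ρ ↦ (0, 4, 1, 3, 1);  λ_8+ρ ↦ (0, 4, 1, 3, 1)

These 8 weights hit 3 W_13-dot-orbits; sizes (1, 2, 5):

[[1], [2, 5], [3, 4, 6, 7, 8]]


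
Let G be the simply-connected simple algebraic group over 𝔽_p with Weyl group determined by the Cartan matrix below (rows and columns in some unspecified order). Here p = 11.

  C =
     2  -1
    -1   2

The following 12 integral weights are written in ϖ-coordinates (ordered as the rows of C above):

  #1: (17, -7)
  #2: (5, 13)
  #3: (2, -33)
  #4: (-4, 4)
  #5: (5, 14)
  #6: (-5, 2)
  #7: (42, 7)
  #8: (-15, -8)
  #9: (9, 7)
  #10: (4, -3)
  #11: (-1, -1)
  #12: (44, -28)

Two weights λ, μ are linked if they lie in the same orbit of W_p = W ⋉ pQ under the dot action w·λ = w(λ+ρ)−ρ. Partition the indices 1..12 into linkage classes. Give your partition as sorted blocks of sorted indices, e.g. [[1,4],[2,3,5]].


Dynkin diagram of C (from the 2 off-diagonal −1 entries): A_2.

Ā_11 reps of the 12 weights (A_2, coords as presented):

  [1] (4, 1)
  [2] (3, 2)
  [3] (3, 1)
  [4] (3, 2)
  [5] (4, 1)
  [6] (3, 1)
  [7] (3, 1)
  [8] (3, 1)
  [9] (3, 1)
  [10] (3, 2)
  [11] (0, 0)
  [12] (4, 1)

Grouping the 12 weights by Ā_11-representative: 4 linkage classes.

[[1, 5, 12], [2, 4, 10], [3, 6, 7, 8, 9], [11]]


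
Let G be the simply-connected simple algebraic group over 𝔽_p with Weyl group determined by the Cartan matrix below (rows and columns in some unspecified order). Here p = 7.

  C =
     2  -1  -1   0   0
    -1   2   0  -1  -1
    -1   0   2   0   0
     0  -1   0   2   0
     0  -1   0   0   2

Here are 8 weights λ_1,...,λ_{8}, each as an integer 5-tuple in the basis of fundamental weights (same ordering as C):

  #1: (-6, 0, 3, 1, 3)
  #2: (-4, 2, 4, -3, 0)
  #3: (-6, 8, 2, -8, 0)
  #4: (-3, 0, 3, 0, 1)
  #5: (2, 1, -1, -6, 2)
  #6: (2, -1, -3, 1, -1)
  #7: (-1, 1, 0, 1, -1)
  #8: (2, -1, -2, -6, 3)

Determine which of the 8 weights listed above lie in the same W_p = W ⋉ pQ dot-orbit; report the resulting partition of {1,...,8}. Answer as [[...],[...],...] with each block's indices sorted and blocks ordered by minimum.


Root system D_5: the 5×5 matrix C matches after relabeling.

Each λ_j+ρ reduced to Ā_7; 5-tuples below use C's row order:

  λ_1 → (0, 2, 1, 2, 0)
  λ_2 → (1, 1, 2, 0, 1)
  λ_3 → (0, 2, 1, 2, 0)
  λ_4 → (1, 1, 2, 0, 1)
  λ_5 → (0, 2, 1, 2, 0)
  λ_6 → (1, 0, 2, 2, 0)
  λ_7 → (0, 2, 1, 2, 0)
  λ_8 → (1, 1, 2, 0, 1)

These 8 weights hit 3 W_7-dot-orbits; sizes (4, 3, 1):

[[1, 3, 5, 7], [2, 4, 8], [6]]


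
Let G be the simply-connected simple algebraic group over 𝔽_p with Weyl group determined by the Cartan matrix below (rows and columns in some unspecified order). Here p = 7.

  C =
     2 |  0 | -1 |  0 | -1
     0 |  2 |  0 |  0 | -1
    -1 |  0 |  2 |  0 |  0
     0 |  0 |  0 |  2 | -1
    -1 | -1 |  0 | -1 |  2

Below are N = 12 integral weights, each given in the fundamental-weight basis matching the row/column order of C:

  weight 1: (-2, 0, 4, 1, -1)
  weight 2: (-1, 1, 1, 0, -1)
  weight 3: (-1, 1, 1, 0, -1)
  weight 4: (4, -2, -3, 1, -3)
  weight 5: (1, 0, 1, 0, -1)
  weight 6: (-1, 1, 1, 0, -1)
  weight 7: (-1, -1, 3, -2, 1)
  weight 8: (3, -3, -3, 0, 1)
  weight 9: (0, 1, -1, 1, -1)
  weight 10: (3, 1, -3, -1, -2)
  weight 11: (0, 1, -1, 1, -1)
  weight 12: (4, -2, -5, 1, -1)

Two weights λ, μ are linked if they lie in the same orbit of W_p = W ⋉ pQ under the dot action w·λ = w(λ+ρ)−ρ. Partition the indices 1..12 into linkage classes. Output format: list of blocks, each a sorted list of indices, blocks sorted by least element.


Cartan matrix: type D_5 (|W|=1920); un-permuting the 5 rows.

Alcove-folded reps (p=7, 12 weights, presented ϖ-order):

  λ_1 → (0, 0, 4, 1, 1) · λ_2 → (0, 2, 2, 1, 0) · λ_3 → (0, 2, 2, 1, 0) · λ_4 → (0, 2, 2, 1, 0) · λ_5 → (1, 1, 2, 1, 0) · λ_6 → (0, 2, 2, 1, 0) · λ_7 → (0, 0, 4, 1, 1) · λ_8 → (0, 2, 2, 1, 0) · λ_9 → (1, 2, 0, 2, 0) · λ_10 → (1, 1, 2, 1, 0) · λ_11 → (1, 2, 0, 2, 0) · λ_12 → (0, 0, 4, 1, 1)

These 12 weights hit 4 W_7-dot-orbits; sizes (3, 5, 2, 2):

[[1, 7, 12], [2, 3, 4, 6, 8], [5, 10], [9, 11]]


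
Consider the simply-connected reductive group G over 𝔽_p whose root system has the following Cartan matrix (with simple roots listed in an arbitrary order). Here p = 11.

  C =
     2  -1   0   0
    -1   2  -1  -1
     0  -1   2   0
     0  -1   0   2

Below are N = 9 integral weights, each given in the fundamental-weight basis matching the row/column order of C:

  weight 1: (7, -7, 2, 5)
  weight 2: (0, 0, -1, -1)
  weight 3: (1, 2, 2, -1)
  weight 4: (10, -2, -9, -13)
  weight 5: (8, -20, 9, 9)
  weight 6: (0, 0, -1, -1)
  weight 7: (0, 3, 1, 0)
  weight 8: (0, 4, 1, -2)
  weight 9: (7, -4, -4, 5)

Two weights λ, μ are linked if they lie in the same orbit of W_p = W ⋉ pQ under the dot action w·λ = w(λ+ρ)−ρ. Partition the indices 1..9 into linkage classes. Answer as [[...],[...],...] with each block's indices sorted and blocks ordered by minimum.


Root system D_4: the 4×4 matrix C matches after relabeling.

W_11-reps of the 9 weights in Ā_11 (same 4-coord order as C):

  λ_1+ρ ↦ (2, 3, 3, 0) · λ_2+ρ ↦ (1, 1, 0, 0) · λ_3+ρ ↦ (2, 3, 3, 0) · λ_4+ρ ↦ (1, 1, 0, 0) · λ_5+ρ ↦ (1, 1, 0, 0) · λ_6+ρ ↦ (1, 1, 0, 0) · λ_7+ρ ↦ (1, 3, 2, 1) · λ_8+ρ ↦ (1, 3, 2, 1) · λ_9+ρ ↦ (2, 3, 3, 0)

These 9 weights hit 3 W_11-dot-orbits; sizes (3, 4, 2):

[[1, 3, 9], [2, 4, 5, 6], [7, 8]]


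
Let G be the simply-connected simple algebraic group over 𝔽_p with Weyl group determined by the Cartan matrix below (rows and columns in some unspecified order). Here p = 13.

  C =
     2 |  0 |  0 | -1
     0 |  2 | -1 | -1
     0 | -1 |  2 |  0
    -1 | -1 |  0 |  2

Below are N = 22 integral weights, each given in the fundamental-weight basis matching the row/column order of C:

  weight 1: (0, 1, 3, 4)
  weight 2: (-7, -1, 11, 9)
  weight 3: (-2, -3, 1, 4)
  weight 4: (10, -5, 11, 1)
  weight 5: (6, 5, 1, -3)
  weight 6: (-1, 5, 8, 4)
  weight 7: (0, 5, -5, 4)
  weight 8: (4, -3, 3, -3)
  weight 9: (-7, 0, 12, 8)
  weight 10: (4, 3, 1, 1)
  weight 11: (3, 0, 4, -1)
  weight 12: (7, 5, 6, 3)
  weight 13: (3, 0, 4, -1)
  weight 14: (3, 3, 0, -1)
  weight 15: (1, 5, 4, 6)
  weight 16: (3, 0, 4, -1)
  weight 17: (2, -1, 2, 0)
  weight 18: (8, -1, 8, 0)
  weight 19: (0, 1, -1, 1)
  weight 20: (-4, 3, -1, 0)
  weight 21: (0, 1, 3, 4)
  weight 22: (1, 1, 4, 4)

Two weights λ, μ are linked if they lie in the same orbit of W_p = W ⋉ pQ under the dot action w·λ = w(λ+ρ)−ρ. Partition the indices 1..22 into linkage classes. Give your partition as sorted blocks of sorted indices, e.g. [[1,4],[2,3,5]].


A_4 Cartan matrix, 4 simple roots permuted; ρ=(1,1,1,1).

Ā_13 reps of the 22 weights (A_4, coords as presented):

  λ_1+ρ ↦ (1, 2, 4, 5);  λ_2+ρ ↦ (3, 0, 3, 1);  λ_3+ρ ↦ (1, 2, 0, 2);  λ_4+ρ ↦ (1, 2, 0, 2);  λ_5+ρ ↦ (5, 4, 2, 2);  λ_6+ρ ↦ (5, 4, 2, 2);  λ_7+ρ ↦ (1, 2, 4, 5);  λ_8+ρ ↦ (1, 2, 0, 2);  λ_9+ρ ↦ (3, 0, 3, 1);  λ_10+ρ ↦ (5, 4, 2, 2);  λ_11+ρ ↦ (4, 1, 5, 0);  λ_12+ρ ↦ (4, 1, 5, 0);  λ_13+ρ ↦ (4, 1, 5, 0);  λ_14+ρ ↦ (4, 4, 1, 0);  λ_15+ρ ↦ (5, 4, 2, 2);  λ_16+ρ ↦ (4, 1, 5, 0);  λ_17+ρ ↦ (3, 0, 3, 1);  λ_18+ρ ↦ (3, 0, 3, 1);  λ_19+ρ ↦ (1, 2, 0, 2);  λ_20+ρ ↦ (1, 2, 0, 2);  λ_21+ρ ↦ (1, 2, 4, 5);  λ_22+ρ ↦ (1, 2, 4, 5)

These 22 weights hit 6 W_13-dot-orbits; sizes (4, 4, 5, 4, 4, 1):

[[1, 7, 21, 22], [2, 9, 17, 18], [3, 4, 8, 19, 20], [5, 6, 10, 15], [11, 12, 13, 16], [14]]


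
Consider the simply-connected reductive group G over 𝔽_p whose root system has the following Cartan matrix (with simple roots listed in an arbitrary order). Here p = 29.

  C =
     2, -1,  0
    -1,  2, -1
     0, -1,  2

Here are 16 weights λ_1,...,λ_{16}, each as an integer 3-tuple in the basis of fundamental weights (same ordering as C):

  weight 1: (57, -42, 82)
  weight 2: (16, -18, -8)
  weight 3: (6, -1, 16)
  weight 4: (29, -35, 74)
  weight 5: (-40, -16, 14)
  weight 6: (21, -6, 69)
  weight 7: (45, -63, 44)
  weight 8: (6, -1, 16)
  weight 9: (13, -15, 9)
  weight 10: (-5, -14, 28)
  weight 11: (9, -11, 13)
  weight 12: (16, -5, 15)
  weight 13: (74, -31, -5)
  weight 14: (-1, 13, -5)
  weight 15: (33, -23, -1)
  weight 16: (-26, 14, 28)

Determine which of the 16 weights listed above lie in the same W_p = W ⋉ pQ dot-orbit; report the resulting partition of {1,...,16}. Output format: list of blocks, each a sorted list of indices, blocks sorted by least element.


Type A_3, rank 3, |W|=24; reorder rows/cols to standard.

W_29-reps of the 16 weights in Ā_29 (same 3-coord order as C):

  1: (13, 4, 12) · 2: (7, 0, 17) · 3: (7, 0, 17) · 4: (12, 4, 1) · 5: (0, 10, 4) · 6: (7, 0, 17) · 7: (13, 4, 12) · 8: (7, 0, 17) · 9: (0, 10, 4) · 10: (13, 4, 12) · 11: (0, 10, 4) · 12: (13, 4, 12) · 13: (12, 4, 1) · 14: (0, 10, 4) · 15: (7, 0, 17) · 16: (0, 10, 4)

These 16 weights hit 4 W_29-dot-orbits; sizes (4, 5, 2, 5):

[[1, 7, 10, 12], [2, 3, 6, 8, 15], [4, 13], [5, 9, 11, 14, 16]]


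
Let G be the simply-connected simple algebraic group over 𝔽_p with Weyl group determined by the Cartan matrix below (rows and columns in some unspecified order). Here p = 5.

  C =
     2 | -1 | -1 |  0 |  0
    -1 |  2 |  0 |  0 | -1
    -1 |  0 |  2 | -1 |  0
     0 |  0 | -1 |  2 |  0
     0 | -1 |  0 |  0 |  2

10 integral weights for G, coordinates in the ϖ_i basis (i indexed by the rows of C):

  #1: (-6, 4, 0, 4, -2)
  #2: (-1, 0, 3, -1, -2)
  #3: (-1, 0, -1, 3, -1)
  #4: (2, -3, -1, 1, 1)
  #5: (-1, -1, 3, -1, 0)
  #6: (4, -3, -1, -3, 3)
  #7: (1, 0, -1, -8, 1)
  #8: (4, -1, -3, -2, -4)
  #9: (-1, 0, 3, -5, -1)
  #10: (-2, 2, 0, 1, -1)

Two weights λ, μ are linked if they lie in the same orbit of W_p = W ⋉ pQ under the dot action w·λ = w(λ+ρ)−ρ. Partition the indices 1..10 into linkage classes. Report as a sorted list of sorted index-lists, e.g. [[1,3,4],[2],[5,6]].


Dynkin diagram of C (from the 8 off-diagonal −1 entries): A_5.

Each λ_j+ρ reduced to Ā_5; 5-tuples below use C's row order:

  [1] (0, 0, 4, 0, 1)
  [2] (0, 0, 4, 0, 1)
  [3] (0, 1, 0, 4, 0)
  [4] (1, 2, 0, 2, 0)
  [5] (0, 0, 4, 0, 1)
  [6] (1, 2, 0, 2, 0)
  [7] (1, 2, 0, 2, 0)
  [8] (1, 2, 0, 2, 0)
  [9] (0, 1, 0, 4, 0)
  [10] (1, 2, 0, 2, 0)

3 distinct reps among the 10 weights ⇒ 3 W_5-linkage classes:

[[1, 2, 5], [3, 9], [4, 6, 7, 8, 10]]


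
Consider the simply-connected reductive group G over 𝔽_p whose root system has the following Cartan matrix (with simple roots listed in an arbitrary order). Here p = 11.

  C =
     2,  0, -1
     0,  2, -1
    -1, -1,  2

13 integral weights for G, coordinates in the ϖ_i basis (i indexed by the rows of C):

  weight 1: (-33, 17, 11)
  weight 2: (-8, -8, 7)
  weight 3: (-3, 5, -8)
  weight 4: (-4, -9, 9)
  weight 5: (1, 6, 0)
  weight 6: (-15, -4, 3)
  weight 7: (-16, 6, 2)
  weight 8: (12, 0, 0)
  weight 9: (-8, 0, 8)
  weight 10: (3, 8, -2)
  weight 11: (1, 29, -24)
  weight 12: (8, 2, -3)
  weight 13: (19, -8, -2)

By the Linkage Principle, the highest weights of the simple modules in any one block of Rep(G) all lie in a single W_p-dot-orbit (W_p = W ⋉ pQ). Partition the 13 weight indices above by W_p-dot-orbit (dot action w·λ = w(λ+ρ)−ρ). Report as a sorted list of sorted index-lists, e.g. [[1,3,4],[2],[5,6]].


Cartan matrix: type A_3 (|W|=24); un-permuting the 3 rows.

Each λ_j+ρ reduced to Ā_11; 3-tuples below use C's row order:

  λ_1 → (7, 1, 2)
  λ_2 → (1, 1, 6)
  λ_3 → (6, 2, 1)
  λ_4 → (2, 7, 1)
  λ_5 → (2, 7, 1)
  λ_6 → (2, 7, 1)
  λ_7 → (1, 1, 6)
  λ_8 → (7, 1, 2)
  λ_9 → (7, 1, 2)
  λ_10 → (2, 7, 1)
  λ_11 → (7, 1, 2)
  λ_12 → (7, 1, 2)
  λ_13 → (2, 7, 1)

The 13 indices split into 4 linkage classes (same alcove rep ⇔ same W_11-dot-orbit):

[[1, 8, 9, 11, 12], [2, 7], [3], [4, 5, 6, 10, 13]]


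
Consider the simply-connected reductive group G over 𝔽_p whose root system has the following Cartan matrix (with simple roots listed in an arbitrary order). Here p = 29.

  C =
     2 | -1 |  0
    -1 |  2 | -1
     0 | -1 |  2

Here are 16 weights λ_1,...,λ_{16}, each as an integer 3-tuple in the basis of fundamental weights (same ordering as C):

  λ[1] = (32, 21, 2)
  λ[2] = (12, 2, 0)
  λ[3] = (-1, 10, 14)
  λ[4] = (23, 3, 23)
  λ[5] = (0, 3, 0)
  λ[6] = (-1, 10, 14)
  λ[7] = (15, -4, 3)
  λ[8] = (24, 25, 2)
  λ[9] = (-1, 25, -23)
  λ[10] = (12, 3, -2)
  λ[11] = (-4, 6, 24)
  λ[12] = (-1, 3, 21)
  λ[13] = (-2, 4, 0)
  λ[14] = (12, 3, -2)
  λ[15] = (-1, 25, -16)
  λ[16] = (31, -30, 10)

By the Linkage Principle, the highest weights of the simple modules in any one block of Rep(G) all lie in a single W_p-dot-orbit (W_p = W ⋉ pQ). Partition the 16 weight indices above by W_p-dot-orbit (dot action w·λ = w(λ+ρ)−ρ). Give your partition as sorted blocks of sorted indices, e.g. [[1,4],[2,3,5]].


Dynkin diagram of C (from the 4 off-diagonal −1 entries): A_3.

W_29-reps of the 16 weights in Ā_29 (same 3-coord order as C):

    λ_1 → (0, 4, 22)
    λ_2 → (13, 3, 1)
    λ_3 → (0, 11, 15)
    λ_4 → (1, 4, 1)
    λ_5 → (1, 4, 1)
    λ_6 → (0, 11, 15)
    λ_7 → (13, 3, 1)
    λ_8 → (0, 4, 22)
    λ_9 → (0, 4, 22)
    λ_10 → (13, 3, 1)
    λ_11 → (0, 4, 22)
    λ_12 → (0, 4, 22)
    λ_13 → (1, 4, 1)
    λ_14 → (13, 3, 1)
    λ_15 → (0, 11, 15)
    λ_16 → (0, 11, 15)

4 distinct reps among the 16 weights ⇒ 4 W_29-linkage classes:

[[1, 8, 9, 11, 12], [2, 7, 10, 14], [3, 6, 15, 16], [4, 5, 13]]


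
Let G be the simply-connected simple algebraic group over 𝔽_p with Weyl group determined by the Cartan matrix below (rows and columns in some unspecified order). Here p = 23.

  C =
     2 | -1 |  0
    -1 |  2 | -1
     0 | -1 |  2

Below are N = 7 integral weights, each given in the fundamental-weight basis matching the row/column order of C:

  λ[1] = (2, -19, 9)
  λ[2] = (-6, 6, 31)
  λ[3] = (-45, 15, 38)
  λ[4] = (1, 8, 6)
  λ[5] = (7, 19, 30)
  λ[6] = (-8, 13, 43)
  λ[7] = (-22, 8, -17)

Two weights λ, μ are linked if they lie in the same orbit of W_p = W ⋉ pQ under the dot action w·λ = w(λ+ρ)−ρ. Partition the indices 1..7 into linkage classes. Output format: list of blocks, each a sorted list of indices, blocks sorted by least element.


Cartan matrix: type A_3 (|W|=24); un-permuting the 3 rows.

Each λ_j+ρ reduced to Ā_23; 3-tuples below use C's row order:

    λ_1 → (10, 5, 3)
    λ_2 → (2, 9, 7)
    λ_3 → (2, 9, 7)
    λ_4 → (2, 9, 7)
    λ_5 → (10, 5, 3)
    λ_6 → (2, 9, 7)
    λ_7 → (2, 9, 7)

2 distinct reps among the 7 weights ⇒ 2 W_23-linkage classes:

[[1, 5], [2, 3, 4, 6, 7]]


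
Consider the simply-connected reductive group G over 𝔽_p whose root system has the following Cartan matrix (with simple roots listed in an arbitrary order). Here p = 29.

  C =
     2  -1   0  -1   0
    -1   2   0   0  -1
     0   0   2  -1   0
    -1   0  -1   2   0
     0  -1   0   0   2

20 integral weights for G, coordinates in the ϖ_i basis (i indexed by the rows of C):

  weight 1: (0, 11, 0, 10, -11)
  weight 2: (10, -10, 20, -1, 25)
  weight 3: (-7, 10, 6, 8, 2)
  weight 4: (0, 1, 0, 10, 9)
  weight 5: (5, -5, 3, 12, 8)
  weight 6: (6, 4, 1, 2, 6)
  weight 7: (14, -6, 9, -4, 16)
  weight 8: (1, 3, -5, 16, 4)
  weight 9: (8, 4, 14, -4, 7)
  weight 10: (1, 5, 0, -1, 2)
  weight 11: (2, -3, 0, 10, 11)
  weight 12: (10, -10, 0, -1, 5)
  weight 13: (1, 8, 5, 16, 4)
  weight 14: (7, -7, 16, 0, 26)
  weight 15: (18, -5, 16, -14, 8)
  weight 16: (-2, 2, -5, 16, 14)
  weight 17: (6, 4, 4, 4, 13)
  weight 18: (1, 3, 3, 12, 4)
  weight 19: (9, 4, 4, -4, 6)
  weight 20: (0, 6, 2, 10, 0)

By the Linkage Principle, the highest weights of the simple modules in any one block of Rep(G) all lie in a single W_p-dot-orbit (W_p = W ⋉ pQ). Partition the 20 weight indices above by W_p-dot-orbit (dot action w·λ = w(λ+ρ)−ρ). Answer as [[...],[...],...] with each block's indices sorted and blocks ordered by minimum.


A_5 Cartan matrix, 5 simple roots permuted; ρ=(1,1,1,1,1).

Folding the 20 weights λ_j+ρ into Ā_29 (reps in the given 5-coord order):

  λ_1+ρ ↦ (1, 2, 1, 11, 10)
  λ_2+ρ ↦ (2, 6, 1, 0, 3)
  λ_3+ρ ↦ (6, 5, 7, 3, 3)
  λ_4+ρ ↦ (1, 2, 1, 11, 10)
  λ_5+ρ ↦ (2, 4, 4, 13, 5)
  λ_6+ρ ↦ (7, 5, 2, 3, 7)
  λ_7+ρ ↦ (7, 5, 2, 3, 7)
  λ_8+ρ ↦ (2, 4, 4, 13, 5)
  λ_9+ρ ↦ (6, 5, 7, 3, 3)
  λ_10+ρ ↦ (2, 6, 1, 0, 3)
  λ_11+ρ ↦ (1, 2, 1, 11, 10)
  λ_12+ρ ↦ (2, 6, 1, 0, 3)
  λ_13+ρ ↦ (2, 4, 4, 13, 5)
  λ_14+ρ ↦ (2, 6, 1, 0, 3)
  λ_15+ρ ↦ (2, 4, 4, 13, 5)
  λ_16+ρ ↦ (1, 2, 1, 11, 10)
  λ_17+ρ ↦ (7, 5, 2, 3, 7)
  λ_18+ρ ↦ (2, 4, 4, 13, 5)
  λ_19+ρ ↦ (7, 5, 2, 3, 7)
  λ_20+ρ ↦ (1, 7, 3, 11, 1)

Partition of {1..20} into 6 W_29-dot-orbits:

[[1, 4, 11, 16], [2, 10, 12, 14], [3, 9], [5, 8, 13, 15, 18], [6, 7, 17, 19], [20]]


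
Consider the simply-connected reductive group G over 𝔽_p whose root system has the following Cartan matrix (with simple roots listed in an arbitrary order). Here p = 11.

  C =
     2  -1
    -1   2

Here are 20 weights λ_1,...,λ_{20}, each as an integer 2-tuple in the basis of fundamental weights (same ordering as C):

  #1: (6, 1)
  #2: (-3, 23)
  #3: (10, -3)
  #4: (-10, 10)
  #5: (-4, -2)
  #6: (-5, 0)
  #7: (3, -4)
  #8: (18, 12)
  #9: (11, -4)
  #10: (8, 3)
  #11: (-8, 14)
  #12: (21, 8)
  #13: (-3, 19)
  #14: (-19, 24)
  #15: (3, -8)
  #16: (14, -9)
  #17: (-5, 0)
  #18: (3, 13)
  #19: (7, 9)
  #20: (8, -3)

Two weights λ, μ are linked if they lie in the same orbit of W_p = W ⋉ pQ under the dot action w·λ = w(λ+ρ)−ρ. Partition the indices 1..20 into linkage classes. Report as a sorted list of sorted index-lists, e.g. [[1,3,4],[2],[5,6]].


Dynkin diagram of C (from the 2 off-diagonal −1 entries): A_2.

Each λ_j+ρ reduced to Ā_11; 2-tuples below use C's row order:

  1: (7, 2) · 2: (9, 2) · 3: (9, 2) · 4: (9, 2) · 5: (1, 3) · 6: (1, 3) · 7: (1, 3) · 8: (8, 2) · 9: (8, 2) · 10: (7, 2) · 11: (3, 4) · 12: (9, 2) · 13: (7, 2) · 14: (3, 4) · 15: (3, 4) · 16: (3, 4) · 17: (1, 3) · 18: (3, 4) · 19: (1, 3) · 20: (7, 2)

Grouping the 20 weights by Ā_11-representative: 5 linkage classes.

[[1, 10, 13, 20], [2, 3, 4, 12], [5, 6, 7, 17, 19], [8, 9], [11, 14, 15, 16, 18]]


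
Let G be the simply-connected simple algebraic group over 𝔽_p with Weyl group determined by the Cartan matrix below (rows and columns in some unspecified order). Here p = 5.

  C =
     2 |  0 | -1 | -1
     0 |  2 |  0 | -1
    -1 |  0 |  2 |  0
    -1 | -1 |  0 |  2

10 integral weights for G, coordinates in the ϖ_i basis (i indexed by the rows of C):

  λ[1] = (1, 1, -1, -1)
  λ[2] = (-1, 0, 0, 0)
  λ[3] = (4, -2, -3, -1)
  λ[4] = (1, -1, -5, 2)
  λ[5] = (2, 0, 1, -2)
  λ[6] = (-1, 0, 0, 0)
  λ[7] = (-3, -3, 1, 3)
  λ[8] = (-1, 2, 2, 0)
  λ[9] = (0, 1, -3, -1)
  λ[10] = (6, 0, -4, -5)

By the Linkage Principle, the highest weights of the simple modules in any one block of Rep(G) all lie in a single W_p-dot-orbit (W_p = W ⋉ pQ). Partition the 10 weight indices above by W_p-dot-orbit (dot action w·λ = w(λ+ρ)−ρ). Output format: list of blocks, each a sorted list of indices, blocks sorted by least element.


A_4 Cartan matrix, 4 simple roots permuted; ρ=(1,1,1,1).

Ā_5 reps of the 10 weights (A_4, coords as presented):

  1: (2, 2, 0, 0)
  2: (0, 1, 1, 1)
  3: (2, 0, 2, 1)
  4: (2, 0, 2, 1)
  5: (2, 0, 2, 1)
  6: (0, 1, 1, 1)
  7: (2, 2, 0, 0)
  8: (0, 1, 1, 1)
  9: (0, 1, 1, 1)
  10: (0, 1, 1, 1)

Grouping the 10 weights by Ā_5-representative: 3 linkage classes.

[[1, 7], [2, 6, 8, 9, 10], [3, 4, 5]]


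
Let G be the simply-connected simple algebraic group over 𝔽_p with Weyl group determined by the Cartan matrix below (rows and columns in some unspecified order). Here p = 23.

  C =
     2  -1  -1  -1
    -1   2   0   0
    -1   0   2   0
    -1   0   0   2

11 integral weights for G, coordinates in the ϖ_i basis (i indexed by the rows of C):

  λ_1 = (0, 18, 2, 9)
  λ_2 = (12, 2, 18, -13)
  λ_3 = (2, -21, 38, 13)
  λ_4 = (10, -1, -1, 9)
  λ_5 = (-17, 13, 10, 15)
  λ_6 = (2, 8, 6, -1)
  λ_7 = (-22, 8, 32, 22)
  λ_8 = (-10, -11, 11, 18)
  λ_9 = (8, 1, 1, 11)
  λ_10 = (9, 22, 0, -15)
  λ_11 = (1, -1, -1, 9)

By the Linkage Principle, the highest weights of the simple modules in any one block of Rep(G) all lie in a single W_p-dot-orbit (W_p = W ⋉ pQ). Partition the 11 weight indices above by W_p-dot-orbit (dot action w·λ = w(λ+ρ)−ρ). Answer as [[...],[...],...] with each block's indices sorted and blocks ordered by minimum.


Root system D_4: the 4×4 matrix C matches after relabeling.

Each λ_j+ρ reduced to Ā_23; 4-tuples below use C's row order:

    λ_1+ρ ↦ (3, 9, 7, 0)
    λ_2+ρ ↦ (3, 9, 7, 0)
    λ_3+ρ ↦ (3, 3, 10, 3)
    λ_4+ρ ↦ (2, 0, 0, 10)
    λ_5+ρ ↦ (7, 2, 5, 0)
    λ_6+ρ ↦ (3, 9, 7, 0)
    λ_7+ρ ↦ (2, 0, 0, 10)
    λ_8+ρ ↦ (3, 9, 7, 0)
    λ_9+ρ ↦ (2, 0, 0, 10)
    λ_10+ρ ↦ (3, 9, 7, 0)
    λ_11+ρ ↦ (2, 0, 0, 10)

Grouping the 11 weights by Ā_23-representative: 4 linkage classes.

[[1, 2, 6, 8, 10], [3], [4, 7, 9, 11], [5]]


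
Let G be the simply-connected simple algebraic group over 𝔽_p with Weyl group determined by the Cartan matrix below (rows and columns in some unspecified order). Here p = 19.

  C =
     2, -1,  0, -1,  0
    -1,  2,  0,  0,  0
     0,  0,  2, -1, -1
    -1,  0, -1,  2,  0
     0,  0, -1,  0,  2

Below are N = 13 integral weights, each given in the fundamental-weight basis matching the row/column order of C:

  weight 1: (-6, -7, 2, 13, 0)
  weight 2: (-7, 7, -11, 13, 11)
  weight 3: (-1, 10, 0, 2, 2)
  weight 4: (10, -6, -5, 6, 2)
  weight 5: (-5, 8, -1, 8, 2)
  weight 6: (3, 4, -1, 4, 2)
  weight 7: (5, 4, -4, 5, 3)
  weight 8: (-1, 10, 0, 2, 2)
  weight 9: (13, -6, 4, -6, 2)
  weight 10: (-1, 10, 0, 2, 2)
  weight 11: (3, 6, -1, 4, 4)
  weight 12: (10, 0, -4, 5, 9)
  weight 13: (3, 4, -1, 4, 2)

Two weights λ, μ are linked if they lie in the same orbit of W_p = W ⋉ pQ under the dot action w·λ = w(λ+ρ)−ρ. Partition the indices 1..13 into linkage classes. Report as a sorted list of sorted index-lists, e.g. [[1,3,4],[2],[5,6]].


C ↔ A_5 under row/col permutation; |W(A_5)| = 720.

W_19-reps of the 13 weights in Ā_19 (same 5-coord order as C):

  1: (6, 5, 3, 3, 1) · 2: (4, 2, 8, 2, 2) · 3: (0, 11, 1, 3, 3) · 4: (6, 5, 3, 3, 1) · 5: (4, 5, 0, 5, 3) · 6: (4, 5, 0, 5, 3) · 7: (6, 5, 3, 3, 1) · 8: (0, 11, 1, 3, 3) · 9: (4, 5, 0, 5, 3) · 10: (0, 11, 1, 3, 3) · 11: (4, 5, 0, 5, 3) · 12: (6, 5, 3, 3, 1) · 13: (4, 5, 0, 5, 3)

These 13 weights hit 4 W_19-dot-orbits; sizes (4, 1, 3, 5):

[[1, 4, 7, 12], [2], [3, 8, 10], [5, 6, 9, 11, 13]]


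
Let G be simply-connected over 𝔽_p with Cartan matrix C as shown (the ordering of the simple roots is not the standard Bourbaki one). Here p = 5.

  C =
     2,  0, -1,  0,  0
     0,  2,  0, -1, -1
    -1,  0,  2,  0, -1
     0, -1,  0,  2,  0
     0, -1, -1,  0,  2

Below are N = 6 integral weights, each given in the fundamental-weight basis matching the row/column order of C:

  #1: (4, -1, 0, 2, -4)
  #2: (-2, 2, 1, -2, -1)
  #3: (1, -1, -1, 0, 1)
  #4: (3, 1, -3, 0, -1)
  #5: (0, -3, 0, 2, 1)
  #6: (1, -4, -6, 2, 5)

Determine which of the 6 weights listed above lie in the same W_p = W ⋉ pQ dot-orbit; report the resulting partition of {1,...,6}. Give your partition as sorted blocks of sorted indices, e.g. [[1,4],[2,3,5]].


Cartan matrix: type A_5 (|W|=720); un-permuting the 5 rows.

Each λ_j+ρ reduced to Ā_5; 5-tuples below use C's row order:

    λ_1 → (2, 0, 0, 1, 2)
    λ_2 → (1, 2, 1, 1, 0)
    λ_3 → (2, 0, 0, 1, 2)
    λ_4 → (2, 0, 0, 1, 2)
    λ_5 → (1, 2, 1, 1, 0)
    λ_6 → (2, 0, 0, 1, 2)

Grouping the 6 weights by Ā_5-representative: 2 linkage classes.

[[1, 3, 4, 6], [2, 5]]


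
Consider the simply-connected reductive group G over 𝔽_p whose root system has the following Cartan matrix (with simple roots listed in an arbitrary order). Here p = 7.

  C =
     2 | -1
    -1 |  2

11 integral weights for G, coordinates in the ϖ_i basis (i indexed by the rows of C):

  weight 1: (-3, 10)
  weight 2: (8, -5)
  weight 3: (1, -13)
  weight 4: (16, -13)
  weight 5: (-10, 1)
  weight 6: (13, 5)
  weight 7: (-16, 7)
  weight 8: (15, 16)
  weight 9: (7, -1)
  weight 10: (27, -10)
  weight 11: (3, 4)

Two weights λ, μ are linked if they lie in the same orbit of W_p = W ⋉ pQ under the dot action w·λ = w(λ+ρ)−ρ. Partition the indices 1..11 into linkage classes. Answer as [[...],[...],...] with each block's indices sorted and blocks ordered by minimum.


Root system A_2: the 2×2 matrix C matches after relabeling.

λ_j+ρ reflected into Ā_7 (⟨·,θ^∨⟩≤7); 2-tuples as given:

    [1] (2, 3)
    [2] (3, 2)
    [3] (2, 3)
    [4] (2, 3)
    [5] (0, 5)
    [6] (6, 1)
    [7] (1, 0)
    [8] (2, 3)
    [9] (6, 1)
    [10] (0, 5)
    [11] (2, 3)

Linkage partition of the 11 weights (5 classes, p=7):

[[1, 3, 4, 8, 11], [2], [5, 10], [6, 9], [7]]


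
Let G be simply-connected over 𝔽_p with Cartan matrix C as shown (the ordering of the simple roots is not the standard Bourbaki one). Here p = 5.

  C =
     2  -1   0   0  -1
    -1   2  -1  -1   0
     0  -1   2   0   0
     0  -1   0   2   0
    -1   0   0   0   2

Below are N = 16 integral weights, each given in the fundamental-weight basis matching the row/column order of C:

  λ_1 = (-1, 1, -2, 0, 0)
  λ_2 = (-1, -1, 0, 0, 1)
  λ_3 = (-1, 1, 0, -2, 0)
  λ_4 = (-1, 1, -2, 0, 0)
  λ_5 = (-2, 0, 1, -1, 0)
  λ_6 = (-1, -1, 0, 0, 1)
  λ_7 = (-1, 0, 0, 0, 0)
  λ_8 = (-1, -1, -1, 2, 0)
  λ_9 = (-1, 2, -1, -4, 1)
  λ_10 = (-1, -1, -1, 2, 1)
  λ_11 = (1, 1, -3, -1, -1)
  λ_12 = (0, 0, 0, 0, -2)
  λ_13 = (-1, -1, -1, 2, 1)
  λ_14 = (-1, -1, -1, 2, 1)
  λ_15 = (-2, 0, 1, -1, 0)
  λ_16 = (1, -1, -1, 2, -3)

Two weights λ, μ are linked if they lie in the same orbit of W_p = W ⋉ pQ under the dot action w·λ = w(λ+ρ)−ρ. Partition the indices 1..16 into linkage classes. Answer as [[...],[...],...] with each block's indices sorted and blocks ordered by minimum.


Cartan matrix: type D_5 (|W|=1920); un-permuting the 5 rows.

Each λ_j+ρ reduced to Ā_5; 5-tuples below use C's row order:

  1: (0, 1, 1, 1, 1)
  2: (0, 0, 1, 1, 2)
  3: (0, 1, 1, 1, 1)
  4: (0, 1, 1, 1, 1)
  5: (1, 0, 2, 0, 0)
  6: (0, 0, 1, 1, 2)
  7: (0, 1, 1, 1, 1)
  8: (0, 0, 0, 3, 1)
  9: (0, 0, 0, 3, 2)
  10: (0, 0, 0, 3, 2)
  11: (1, 0, 2, 0, 0)
  12: (0, 1, 1, 1, 1)
  13: (0, 0, 0, 3, 2)
  14: (0, 0, 0, 3, 2)
  15: (1, 0, 2, 0, 0)
  16: (0, 0, 0, 3, 2)

5 distinct reps among the 16 weights ⇒ 5 W_5-linkage classes:

[[1, 3, 4, 7, 12], [2, 6], [5, 11, 15], [8], [9, 10, 13, 14, 16]]


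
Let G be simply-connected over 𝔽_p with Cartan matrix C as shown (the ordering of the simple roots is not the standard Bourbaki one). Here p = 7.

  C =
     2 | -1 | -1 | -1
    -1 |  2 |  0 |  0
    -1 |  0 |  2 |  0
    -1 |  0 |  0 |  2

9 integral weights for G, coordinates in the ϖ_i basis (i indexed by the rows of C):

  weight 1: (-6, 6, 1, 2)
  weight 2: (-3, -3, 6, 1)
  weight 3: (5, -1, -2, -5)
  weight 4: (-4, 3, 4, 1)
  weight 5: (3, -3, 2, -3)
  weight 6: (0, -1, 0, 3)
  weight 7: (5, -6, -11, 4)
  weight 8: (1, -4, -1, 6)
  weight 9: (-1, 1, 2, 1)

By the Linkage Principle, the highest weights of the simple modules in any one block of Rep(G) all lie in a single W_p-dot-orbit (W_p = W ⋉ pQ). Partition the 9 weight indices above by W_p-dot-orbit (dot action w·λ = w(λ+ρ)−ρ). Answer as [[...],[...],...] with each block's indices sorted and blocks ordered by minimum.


C ↔ D_4 under row/col permutation; |W(D_4)| = 192.

W_7-reps of the 9 weights in Ā_7 (same 4-coord order as C):

    [1] (0, 2, 3, 2)
    [2] (0, 2, 3, 2)
    [3] (1, 0, 1, 4)
    [4] (1, 1, 2, 1)
    [5] (0, 2, 3, 2)
    [6] (1, 0, 1, 4)
    [7] (1, 1, 2, 1)
    [8] (1, 0, 1, 4)
    [9] (0, 2, 3, 2)

Linkage partition of the 9 weights (3 classes, p=7):

[[1, 2, 5, 9], [3, 6, 8], [4, 7]]


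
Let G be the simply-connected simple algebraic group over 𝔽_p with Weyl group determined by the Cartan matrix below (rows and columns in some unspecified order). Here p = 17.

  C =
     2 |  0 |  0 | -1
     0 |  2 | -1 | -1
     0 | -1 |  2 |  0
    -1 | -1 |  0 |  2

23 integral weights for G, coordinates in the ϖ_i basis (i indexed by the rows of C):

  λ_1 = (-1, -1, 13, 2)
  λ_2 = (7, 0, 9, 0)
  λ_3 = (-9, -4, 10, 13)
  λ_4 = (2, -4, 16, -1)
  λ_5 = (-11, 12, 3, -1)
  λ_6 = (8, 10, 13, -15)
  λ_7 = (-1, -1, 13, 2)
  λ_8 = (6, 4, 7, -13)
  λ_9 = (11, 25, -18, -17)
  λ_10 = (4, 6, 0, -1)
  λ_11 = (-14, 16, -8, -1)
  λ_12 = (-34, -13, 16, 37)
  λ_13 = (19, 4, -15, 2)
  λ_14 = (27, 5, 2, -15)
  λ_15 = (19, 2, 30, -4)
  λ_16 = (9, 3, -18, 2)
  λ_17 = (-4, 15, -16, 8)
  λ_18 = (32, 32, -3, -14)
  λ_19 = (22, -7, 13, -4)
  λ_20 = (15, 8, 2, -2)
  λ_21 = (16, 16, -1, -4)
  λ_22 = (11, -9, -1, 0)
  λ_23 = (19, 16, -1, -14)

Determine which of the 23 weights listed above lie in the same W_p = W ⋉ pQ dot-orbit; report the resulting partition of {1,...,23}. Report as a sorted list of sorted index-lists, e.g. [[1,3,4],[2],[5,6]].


Dynkin diagram of C (from the 6 off-diagonal −1 entries): A_4.

Each λ_j+ρ reduced to Ā_17; 4-tuples below use C's row order:

  [1] (0, 0, 14, 3) · [2] (5, 1, 7, 1) · [3] (3, 3, 3, 3) · [4] (0, 0, 14, 3) · [5] (0, 3, 4, 10) · [6] (3, 3, 3, 3) · [7] (0, 0, 14, 3) · [8] (5, 7, 1, 0) · [9] (5, 7, 1, 0) · [10] (5, 7, 1, 0) · [11] (0, 3, 4, 10) · [12] (5, 7, 1, 0) · [13] (3, 3, 3, 3) · [14] (3, 3, 3, 3) · [15] (0, 0, 14, 3) · [16] (0, 3, 4, 10) · [17] (5, 1, 7, 1) · [18] (13, 0, 2, 1) · [19] (3, 3, 3, 3) · [20] (5, 1, 7, 1) · [21] (0, 0, 14, 3) · [22] (5, 7, 1, 0) · [23] (0, 3, 4, 10)

The 23 indices split into 6 linkage classes (same alcove rep ⇔ same W_17-dot-orbit):

[[1, 4, 7, 15, 21], [2, 17, 20], [3, 6, 13, 14, 19], [5, 11, 16, 23], [8, 9, 10, 12, 22], [18]]


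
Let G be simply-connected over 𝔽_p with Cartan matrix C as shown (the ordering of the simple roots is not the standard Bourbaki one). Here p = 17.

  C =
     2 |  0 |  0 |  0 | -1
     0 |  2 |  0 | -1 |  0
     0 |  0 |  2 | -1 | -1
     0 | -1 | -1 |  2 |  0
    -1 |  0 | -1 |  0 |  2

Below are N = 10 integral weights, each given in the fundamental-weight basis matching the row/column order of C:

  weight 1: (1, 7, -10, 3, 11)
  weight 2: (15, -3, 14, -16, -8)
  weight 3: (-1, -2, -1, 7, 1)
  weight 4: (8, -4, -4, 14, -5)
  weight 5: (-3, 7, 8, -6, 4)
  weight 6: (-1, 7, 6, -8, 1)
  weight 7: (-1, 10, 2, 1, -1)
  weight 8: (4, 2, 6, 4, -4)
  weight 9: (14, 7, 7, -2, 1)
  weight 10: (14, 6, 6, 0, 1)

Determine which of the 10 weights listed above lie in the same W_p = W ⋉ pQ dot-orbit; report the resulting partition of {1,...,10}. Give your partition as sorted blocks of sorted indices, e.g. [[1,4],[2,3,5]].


A_5 Cartan matrix, 5 simple roots permuted; ρ=(1,1,1,1,1).

λ_j+ρ reflected into Ā_17 (⟨·,θ^∨⟩≤17); 5-tuples as given:

  [1] (2, 3, 4, 5, 3)
  [2] (0, 1, 0, 7, 2)
  [3] (0, 1, 0, 7, 2)
  [4] (2, 3, 4, 5, 3)
  [5] (2, 3, 4, 5, 3)
  [6] (0, 1, 0, 7, 2)
  [7] (0, 11, 3, 2, 0)
  [8] (2, 3, 4, 5, 3)
  [9] (0, 1, 0, 7, 2)
  [10] (0, 1, 0, 7, 2)

Partition of {1..10} into 3 W_17-dot-orbits:

[[1, 4, 5, 8], [2, 3, 6, 9, 10], [7]]


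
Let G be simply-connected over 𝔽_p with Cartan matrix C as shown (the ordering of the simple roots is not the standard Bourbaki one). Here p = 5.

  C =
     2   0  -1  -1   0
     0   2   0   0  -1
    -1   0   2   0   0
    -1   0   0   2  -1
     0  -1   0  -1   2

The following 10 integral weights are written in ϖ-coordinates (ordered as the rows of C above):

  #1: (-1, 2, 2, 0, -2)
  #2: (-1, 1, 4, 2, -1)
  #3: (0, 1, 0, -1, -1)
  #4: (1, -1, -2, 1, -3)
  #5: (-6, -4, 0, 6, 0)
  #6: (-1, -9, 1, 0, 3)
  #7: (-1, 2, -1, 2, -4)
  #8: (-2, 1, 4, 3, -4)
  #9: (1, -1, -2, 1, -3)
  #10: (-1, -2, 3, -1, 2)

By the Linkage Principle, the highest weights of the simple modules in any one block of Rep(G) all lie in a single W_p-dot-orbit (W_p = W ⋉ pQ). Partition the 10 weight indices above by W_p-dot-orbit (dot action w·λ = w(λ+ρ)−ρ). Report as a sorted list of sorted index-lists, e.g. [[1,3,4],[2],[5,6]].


Type A_5, rank 5, |W|=720; reorder rows/cols to standard.

Ā_5 reps of the 10 weights (A_5, coords as presented):

  1: (0, 1, 2, 0, 1)
  2: (0, 0, 0, 0, 3)
  3: (1, 2, 1, 0, 0)
  4: (1, 2, 1, 0, 0)
  5: (1, 2, 1, 0, 0)
  6: (0, 1, 2, 0, 1)
  7: (0, 0, 0, 0, 3)
  8: (1, 2, 1, 0, 0)
  9: (1, 2, 1, 0, 0)
  10: (0, 1, 2, 0, 1)

These 10 weights hit 3 W_5-dot-orbits; sizes (3, 2, 5):

[[1, 6, 10], [2, 7], [3, 4, 5, 8, 9]]


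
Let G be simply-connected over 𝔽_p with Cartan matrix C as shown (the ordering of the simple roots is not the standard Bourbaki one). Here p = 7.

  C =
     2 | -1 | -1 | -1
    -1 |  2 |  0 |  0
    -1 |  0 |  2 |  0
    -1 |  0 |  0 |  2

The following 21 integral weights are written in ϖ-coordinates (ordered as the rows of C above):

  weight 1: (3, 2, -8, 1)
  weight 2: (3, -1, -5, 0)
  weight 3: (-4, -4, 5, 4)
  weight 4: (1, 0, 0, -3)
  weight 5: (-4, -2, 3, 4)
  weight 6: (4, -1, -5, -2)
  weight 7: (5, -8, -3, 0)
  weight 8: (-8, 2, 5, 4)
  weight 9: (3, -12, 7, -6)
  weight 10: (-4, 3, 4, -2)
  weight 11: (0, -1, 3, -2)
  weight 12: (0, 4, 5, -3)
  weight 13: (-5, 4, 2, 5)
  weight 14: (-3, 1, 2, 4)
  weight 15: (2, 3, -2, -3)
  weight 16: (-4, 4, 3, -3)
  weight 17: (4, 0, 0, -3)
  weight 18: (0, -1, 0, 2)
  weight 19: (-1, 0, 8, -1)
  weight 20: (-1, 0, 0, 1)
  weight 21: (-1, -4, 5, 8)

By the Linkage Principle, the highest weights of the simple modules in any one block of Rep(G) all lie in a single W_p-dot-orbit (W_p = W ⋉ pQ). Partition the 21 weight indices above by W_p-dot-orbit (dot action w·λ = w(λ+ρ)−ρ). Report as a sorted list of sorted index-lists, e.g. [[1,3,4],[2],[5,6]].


Cartan matrix: type D_4 (|W|=192); un-permuting the 4 rows.

Each λ_j+ρ reduced to Ā_7; 4-tuples below use C's row order:

  λ_1 → (0, 0, 4, 1) · λ_2 → (0, 0, 4, 1) · λ_3 → (1, 3, 0, 1) · λ_4 → (0, 1, 1, 2) · λ_5 → (1, 3, 0, 1) · λ_6 → (0, 0, 4, 1) · λ_7 → (0, 4, 1, 2) · λ_8 → (0, 4, 1, 2) · λ_9 → (0, 4, 1, 2) · λ_10 → (1, 0, 1, 3) · λ_11 → (0, 0, 4, 1) · λ_12 → (1, 0, 1, 3) · λ_13 → (0, 1, 1, 2) · λ_14 → (1, 0, 1, 3) · λ_15 → (0, 4, 1, 2) · λ_16 → (1, 0, 1, 3) · λ_17 → (0, 1, 1, 2) · λ_18 → (1, 0, 1, 3) · λ_19 → (0, 0, 4, 1) · λ_20 → (0, 1, 1, 2) · λ_21 → (1, 3, 0, 1)

5 distinct reps among the 21 weights ⇒ 5 W_7-linkage classes:

[[1, 2, 6, 11, 19], [3, 5, 21], [4, 13, 17, 20], [7, 8, 9, 15], [10, 12, 14, 16, 18]]


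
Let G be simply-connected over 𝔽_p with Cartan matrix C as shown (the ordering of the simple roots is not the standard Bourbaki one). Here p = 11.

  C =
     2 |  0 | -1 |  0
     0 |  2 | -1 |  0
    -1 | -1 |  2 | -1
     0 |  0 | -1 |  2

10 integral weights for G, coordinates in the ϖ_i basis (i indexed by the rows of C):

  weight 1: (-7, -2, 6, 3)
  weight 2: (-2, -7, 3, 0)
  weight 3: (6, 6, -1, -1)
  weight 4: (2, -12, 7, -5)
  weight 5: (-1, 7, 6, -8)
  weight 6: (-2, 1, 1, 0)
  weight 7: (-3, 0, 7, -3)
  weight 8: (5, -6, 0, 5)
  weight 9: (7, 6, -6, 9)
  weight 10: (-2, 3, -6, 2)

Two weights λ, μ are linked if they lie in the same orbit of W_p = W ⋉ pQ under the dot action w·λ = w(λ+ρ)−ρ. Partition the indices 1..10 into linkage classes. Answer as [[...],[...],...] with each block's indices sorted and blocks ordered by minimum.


Root system D_4: the 4×4 matrix C matches after relabeling.

Folding the 10 weights λ_j+ρ into Ā_11 (reps in the given 4-coord order):

    [1] (6, 1, 0, 4)
    [2] (1, 2, 1, 1)
    [3] (4, 4, 0, 3)
    [4] (4, 4, 0, 3)
    [5] (4, 4, 0, 3)
    [6] (1, 2, 1, 1)
    [7] (2, 1, 2, 2)
    [8] (2, 1, 2, 2)
    [9] (1, 2, 1, 1)
    [10] (1, 2, 1, 1)

Grouping the 10 weights by Ā_11-representative: 4 linkage classes.

[[1], [2, 6, 9, 10], [3, 4, 5], [7, 8]]
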